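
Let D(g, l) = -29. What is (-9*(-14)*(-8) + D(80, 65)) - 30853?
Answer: -31890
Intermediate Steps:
(-9*(-14)*(-8) + D(80, 65)) - 30853 = (-9*(-14)*(-8) - 29) - 30853 = (126*(-8) - 29) - 30853 = (-1008 - 29) - 30853 = -1037 - 30853 = -31890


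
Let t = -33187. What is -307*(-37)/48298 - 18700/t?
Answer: 116376703/145715066 ≈ 0.79866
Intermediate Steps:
-307*(-37)/48298 - 18700/t = -307*(-37)/48298 - 18700/(-33187) = 11359*(1/48298) - 18700*(-1/33187) = 11359/48298 + 1700/3017 = 116376703/145715066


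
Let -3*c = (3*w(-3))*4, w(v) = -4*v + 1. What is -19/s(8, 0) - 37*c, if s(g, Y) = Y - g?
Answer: 15411/8 ≈ 1926.4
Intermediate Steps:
w(v) = 1 - 4*v
c = -52 (c = -3*(1 - 4*(-3))*4/3 = -3*(1 + 12)*4/3 = -3*13*4/3 = -13*4 = -⅓*156 = -52)
-19/s(8, 0) - 37*c = -19/(0 - 1*8) - 37*(-52) = -19/(0 - 8) + 1924 = -19/(-8) + 1924 = -19*(-⅛) + 1924 = 19/8 + 1924 = 15411/8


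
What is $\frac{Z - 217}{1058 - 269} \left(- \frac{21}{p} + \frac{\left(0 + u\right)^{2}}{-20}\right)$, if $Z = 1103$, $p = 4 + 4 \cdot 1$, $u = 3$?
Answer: $- \frac{18163}{5260} \approx -3.453$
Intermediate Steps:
$p = 8$ ($p = 4 + 4 = 8$)
$\frac{Z - 217}{1058 - 269} \left(- \frac{21}{p} + \frac{\left(0 + u\right)^{2}}{-20}\right) = \frac{1103 - 217}{1058 - 269} \left(- \frac{21}{8} + \frac{\left(0 + 3\right)^{2}}{-20}\right) = \frac{886}{789} \left(\left(-21\right) \frac{1}{8} + 3^{2} \left(- \frac{1}{20}\right)\right) = 886 \cdot \frac{1}{789} \left(- \frac{21}{8} + 9 \left(- \frac{1}{20}\right)\right) = \frac{886 \left(- \frac{21}{8} - \frac{9}{20}\right)}{789} = \frac{886}{789} \left(- \frac{123}{40}\right) = - \frac{18163}{5260}$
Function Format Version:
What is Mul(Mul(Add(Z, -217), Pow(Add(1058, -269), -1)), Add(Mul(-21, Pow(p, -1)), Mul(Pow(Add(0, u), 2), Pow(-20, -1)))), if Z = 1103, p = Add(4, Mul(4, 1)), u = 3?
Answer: Rational(-18163, 5260) ≈ -3.4530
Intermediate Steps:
p = 8 (p = Add(4, 4) = 8)
Mul(Mul(Add(Z, -217), Pow(Add(1058, -269), -1)), Add(Mul(-21, Pow(p, -1)), Mul(Pow(Add(0, u), 2), Pow(-20, -1)))) = Mul(Mul(Add(1103, -217), Pow(Add(1058, -269), -1)), Add(Mul(-21, Pow(8, -1)), Mul(Pow(Add(0, 3), 2), Pow(-20, -1)))) = Mul(Mul(886, Pow(789, -1)), Add(Mul(-21, Rational(1, 8)), Mul(Pow(3, 2), Rational(-1, 20)))) = Mul(Mul(886, Rational(1, 789)), Add(Rational(-21, 8), Mul(9, Rational(-1, 20)))) = Mul(Rational(886, 789), Add(Rational(-21, 8), Rational(-9, 20))) = Mul(Rational(886, 789), Rational(-123, 40)) = Rational(-18163, 5260)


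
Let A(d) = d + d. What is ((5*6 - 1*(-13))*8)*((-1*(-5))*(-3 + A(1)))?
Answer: -1720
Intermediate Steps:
A(d) = 2*d
((5*6 - 1*(-13))*8)*((-1*(-5))*(-3 + A(1))) = ((5*6 - 1*(-13))*8)*((-1*(-5))*(-3 + 2*1)) = ((30 + 13)*8)*(5*(-3 + 2)) = (43*8)*(5*(-1)) = 344*(-5) = -1720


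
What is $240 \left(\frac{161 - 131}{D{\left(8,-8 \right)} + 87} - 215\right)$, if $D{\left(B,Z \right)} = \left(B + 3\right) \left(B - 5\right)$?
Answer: $-51540$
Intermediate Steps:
$D{\left(B,Z \right)} = \left(-5 + B\right) \left(3 + B\right)$ ($D{\left(B,Z \right)} = \left(3 + B\right) \left(-5 + B\right) = \left(-5 + B\right) \left(3 + B\right)$)
$240 \left(\frac{161 - 131}{D{\left(8,-8 \right)} + 87} - 215\right) = 240 \left(\frac{161 - 131}{\left(-15 + 8^{2} - 16\right) + 87} - 215\right) = 240 \left(\frac{30}{\left(-15 + 64 - 16\right) + 87} - 215\right) = 240 \left(\frac{30}{33 + 87} - 215\right) = 240 \left(\frac{30}{120} - 215\right) = 240 \left(30 \cdot \frac{1}{120} - 215\right) = 240 \left(\frac{1}{4} - 215\right) = 240 \left(- \frac{859}{4}\right) = -51540$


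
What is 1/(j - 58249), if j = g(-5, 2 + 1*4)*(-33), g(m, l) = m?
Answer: -1/58084 ≈ -1.7216e-5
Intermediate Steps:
j = 165 (j = -5*(-33) = 165)
1/(j - 58249) = 1/(165 - 58249) = 1/(-58084) = -1/58084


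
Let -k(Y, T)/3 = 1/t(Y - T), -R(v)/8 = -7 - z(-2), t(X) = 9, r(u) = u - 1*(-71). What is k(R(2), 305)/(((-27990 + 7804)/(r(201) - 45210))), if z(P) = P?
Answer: -22469/30279 ≈ -0.74207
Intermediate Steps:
r(u) = 71 + u (r(u) = u + 71 = 71 + u)
R(v) = 40 (R(v) = -8*(-7 - 1*(-2)) = -8*(-7 + 2) = -8*(-5) = 40)
k(Y, T) = -⅓ (k(Y, T) = -3/9 = -3*⅑ = -⅓)
k(R(2), 305)/(((-27990 + 7804)/(r(201) - 45210))) = -((71 + 201) - 45210)/(-27990 + 7804)/3 = -1/(3*((-20186/(272 - 45210)))) = -1/(3*((-20186/(-44938)))) = -1/(3*((-20186*(-1/44938)))) = -1/(3*10093/22469) = -⅓*22469/10093 = -22469/30279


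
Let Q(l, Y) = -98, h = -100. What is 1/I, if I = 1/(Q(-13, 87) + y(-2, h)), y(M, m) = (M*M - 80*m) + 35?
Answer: 7941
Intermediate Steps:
y(M, m) = 35 + M² - 80*m (y(M, m) = (M² - 80*m) + 35 = 35 + M² - 80*m)
I = 1/7941 (I = 1/(-98 + (35 + (-2)² - 80*(-100))) = 1/(-98 + (35 + 4 + 8000)) = 1/(-98 + 8039) = 1/7941 ≈ 0.00012593)
1/I = 1/(1/7941) = 7941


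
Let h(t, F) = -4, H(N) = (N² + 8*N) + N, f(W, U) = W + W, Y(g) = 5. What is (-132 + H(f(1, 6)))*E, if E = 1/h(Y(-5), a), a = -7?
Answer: 55/2 ≈ 27.500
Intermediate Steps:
f(W, U) = 2*W
H(N) = N² + 9*N
E = -¼ (E = 1/(-4) = -¼ ≈ -0.25000)
(-132 + H(f(1, 6)))*E = (-132 + (2*1)*(9 + 2*1))*(-¼) = (-132 + 2*(9 + 2))*(-¼) = (-132 + 2*11)*(-¼) = (-132 + 22)*(-¼) = -110*(-¼) = 55/2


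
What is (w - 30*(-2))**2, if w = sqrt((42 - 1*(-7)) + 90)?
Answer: (60 + sqrt(139))**2 ≈ 5153.8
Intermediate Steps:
w = sqrt(139) (w = sqrt((42 + 7) + 90) = sqrt(49 + 90) = sqrt(139) ≈ 11.790)
(w - 30*(-2))**2 = (sqrt(139) - 30*(-2))**2 = (sqrt(139) + 60)**2 = (60 + sqrt(139))**2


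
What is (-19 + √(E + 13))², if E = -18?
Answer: (19 - I*√5)² ≈ 356.0 - 84.971*I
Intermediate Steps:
(-19 + √(E + 13))² = (-19 + √(-18 + 13))² = (-19 + √(-5))² = (-19 + I*√5)²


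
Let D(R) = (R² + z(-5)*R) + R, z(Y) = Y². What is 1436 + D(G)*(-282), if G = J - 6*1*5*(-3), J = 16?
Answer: -3944308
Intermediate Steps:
G = 106 (G = 16 - 6*1*5*(-3) = 16 - 6*(-15) = 16 - 1*(-90) = 16 + 90 = 106)
D(R) = R² + 26*R (D(R) = (R² + (-5)²*R) + R = (R² + 25*R) + R = R² + 26*R)
1436 + D(G)*(-282) = 1436 + (106*(26 + 106))*(-282) = 1436 + (106*132)*(-282) = 1436 + 13992*(-282) = 1436 - 3945744 = -3944308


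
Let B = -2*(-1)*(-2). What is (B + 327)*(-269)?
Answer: -86887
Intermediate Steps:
B = -4 (B = 2*(-2) = -4)
(B + 327)*(-269) = (-4 + 327)*(-269) = 323*(-269) = -86887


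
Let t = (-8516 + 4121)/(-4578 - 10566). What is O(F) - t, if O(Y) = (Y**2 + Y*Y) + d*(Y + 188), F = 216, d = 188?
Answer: 854443207/5048 ≈ 1.6926e+5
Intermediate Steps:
t = 1465/5048 (t = -4395/(-15144) = -4395*(-1/15144) = 1465/5048 ≈ 0.29021)
O(Y) = 35344 + 2*Y**2 + 188*Y (O(Y) = (Y**2 + Y*Y) + 188*(Y + 188) = (Y**2 + Y**2) + 188*(188 + Y) = 2*Y**2 + (35344 + 188*Y) = 35344 + 2*Y**2 + 188*Y)
O(F) - t = (35344 + 2*216**2 + 188*216) - 1*1465/5048 = (35344 + 2*46656 + 40608) - 1465/5048 = (35344 + 93312 + 40608) - 1465/5048 = 169264 - 1465/5048 = 854443207/5048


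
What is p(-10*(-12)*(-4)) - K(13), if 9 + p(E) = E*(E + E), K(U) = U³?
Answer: 458594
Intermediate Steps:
p(E) = -9 + 2*E² (p(E) = -9 + E*(E + E) = -9 + E*(2*E) = -9 + 2*E²)
p(-10*(-12)*(-4)) - K(13) = (-9 + 2*(-10*(-12)*(-4))²) - 1*13³ = (-9 + 2*(120*(-4))²) - 1*2197 = (-9 + 2*(-480)²) - 2197 = (-9 + 2*230400) - 2197 = (-9 + 460800) - 2197 = 460791 - 2197 = 458594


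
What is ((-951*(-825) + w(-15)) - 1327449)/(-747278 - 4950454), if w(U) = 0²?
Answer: 90479/949622 ≈ 0.095279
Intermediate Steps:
w(U) = 0
((-951*(-825) + w(-15)) - 1327449)/(-747278 - 4950454) = ((-951*(-825) + 0) - 1327449)/(-747278 - 4950454) = ((784575 + 0) - 1327449)/(-5697732) = (784575 - 1327449)*(-1/5697732) = -542874*(-1/5697732) = 90479/949622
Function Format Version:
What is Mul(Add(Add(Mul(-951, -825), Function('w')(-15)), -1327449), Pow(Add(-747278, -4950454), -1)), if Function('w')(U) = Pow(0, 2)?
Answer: Rational(90479, 949622) ≈ 0.095279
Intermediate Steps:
Function('w')(U) = 0
Mul(Add(Add(Mul(-951, -825), Function('w')(-15)), -1327449), Pow(Add(-747278, -4950454), -1)) = Mul(Add(Add(Mul(-951, -825), 0), -1327449), Pow(Add(-747278, -4950454), -1)) = Mul(Add(Add(784575, 0), -1327449), Pow(-5697732, -1)) = Mul(Add(784575, -1327449), Rational(-1, 5697732)) = Mul(-542874, Rational(-1, 5697732)) = Rational(90479, 949622)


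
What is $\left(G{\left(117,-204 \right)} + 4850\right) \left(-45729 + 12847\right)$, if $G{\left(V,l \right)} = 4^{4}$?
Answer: $-167895492$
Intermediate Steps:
$G{\left(V,l \right)} = 256$
$\left(G{\left(117,-204 \right)} + 4850\right) \left(-45729 + 12847\right) = \left(256 + 4850\right) \left(-45729 + 12847\right) = 5106 \left(-32882\right) = -167895492$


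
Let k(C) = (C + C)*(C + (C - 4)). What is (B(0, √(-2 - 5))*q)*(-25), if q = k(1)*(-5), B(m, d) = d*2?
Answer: -1000*I*√7 ≈ -2645.8*I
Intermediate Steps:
k(C) = 2*C*(-4 + 2*C) (k(C) = (2*C)*(C + (-4 + C)) = (2*C)*(-4 + 2*C) = 2*C*(-4 + 2*C))
B(m, d) = 2*d
q = 20 (q = (4*1*(-2 + 1))*(-5) = (4*1*(-1))*(-5) = -4*(-5) = 20)
(B(0, √(-2 - 5))*q)*(-25) = ((2*√(-2 - 5))*20)*(-25) = ((2*√(-7))*20)*(-25) = ((2*(I*√7))*20)*(-25) = ((2*I*√7)*20)*(-25) = (40*I*√7)*(-25) = -1000*I*√7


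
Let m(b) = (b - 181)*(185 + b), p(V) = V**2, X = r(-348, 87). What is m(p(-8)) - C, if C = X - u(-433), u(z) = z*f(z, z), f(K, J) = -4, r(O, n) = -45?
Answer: -27356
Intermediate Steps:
X = -45
u(z) = -4*z (u(z) = z*(-4) = -4*z)
C = -1777 (C = -45 - (-4)*(-433) = -45 - 1*1732 = -45 - 1732 = -1777)
m(b) = (-181 + b)*(185 + b)
m(p(-8)) - C = (-33485 + ((-8)**2)**2 + 4*(-8)**2) - 1*(-1777) = (-33485 + 64**2 + 4*64) + 1777 = (-33485 + 4096 + 256) + 1777 = -29133 + 1777 = -27356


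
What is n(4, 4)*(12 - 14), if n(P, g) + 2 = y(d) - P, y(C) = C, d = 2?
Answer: 8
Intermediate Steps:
n(P, g) = -P (n(P, g) = -2 + (2 - P) = -P)
n(4, 4)*(12 - 14) = (-1*4)*(12 - 14) = -4*(-2) = 8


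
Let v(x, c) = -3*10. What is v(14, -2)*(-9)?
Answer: 270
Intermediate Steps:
v(x, c) = -30
v(14, -2)*(-9) = -30*(-9) = 270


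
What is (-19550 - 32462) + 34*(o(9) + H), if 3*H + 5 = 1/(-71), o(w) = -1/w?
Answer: -33274394/639 ≈ -52073.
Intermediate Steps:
H = -356/213 (H = -5/3 + (1/3)/(-71) = -5/3 + (1/3)*(-1/71) = -5/3 - 1/213 = -356/213 ≈ -1.6714)
(-19550 - 32462) + 34*(o(9) + H) = (-19550 - 32462) + 34*(-1/9 - 356/213) = -52012 + 34*(-1*1/9 - 356/213) = -52012 + 34*(-1/9 - 356/213) = -52012 + 34*(-1139/639) = -52012 - 38726/639 = -33274394/639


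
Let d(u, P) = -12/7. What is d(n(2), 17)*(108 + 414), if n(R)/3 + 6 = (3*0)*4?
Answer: -6264/7 ≈ -894.86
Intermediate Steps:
n(R) = -18 (n(R) = -18 + 3*((3*0)*4) = -18 + 3*(0*4) = -18 + 3*0 = -18 + 0 = -18)
d(u, P) = -12/7 (d(u, P) = -12*1/7 = -12/7)
d(n(2), 17)*(108 + 414) = -12*(108 + 414)/7 = -12/7*522 = -6264/7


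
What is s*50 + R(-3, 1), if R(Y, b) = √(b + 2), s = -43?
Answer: -2150 + √3 ≈ -2148.3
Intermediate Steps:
R(Y, b) = √(2 + b)
s*50 + R(-3, 1) = -43*50 + √(2 + 1) = -2150 + √3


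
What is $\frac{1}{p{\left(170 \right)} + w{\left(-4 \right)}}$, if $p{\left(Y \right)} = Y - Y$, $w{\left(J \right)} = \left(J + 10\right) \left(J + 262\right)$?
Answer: $\frac{1}{1548} \approx 0.000646$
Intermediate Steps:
$w{\left(J \right)} = \left(10 + J\right) \left(262 + J\right)$
$p{\left(Y \right)} = 0$
$\frac{1}{p{\left(170 \right)} + w{\left(-4 \right)}} = \frac{1}{0 + \left(2620 + \left(-4\right)^{2} + 272 \left(-4\right)\right)} = \frac{1}{0 + \left(2620 + 16 - 1088\right)} = \frac{1}{0 + 1548} = \frac{1}{1548}$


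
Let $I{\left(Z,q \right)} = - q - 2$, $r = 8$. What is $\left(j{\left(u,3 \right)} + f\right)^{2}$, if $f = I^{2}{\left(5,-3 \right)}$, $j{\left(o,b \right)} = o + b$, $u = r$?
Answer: $144$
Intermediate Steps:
$I{\left(Z,q \right)} = -2 - q$
$u = 8$
$j{\left(o,b \right)} = b + o$
$f = 1$ ($f = \left(-2 - -3\right)^{2} = \left(-2 + 3\right)^{2} = 1^{2} = 1$)
$\left(j{\left(u,3 \right)} + f\right)^{2} = \left(\left(3 + 8\right) + 1\right)^{2} = \left(11 + 1\right)^{2} = 12^{2} = 144$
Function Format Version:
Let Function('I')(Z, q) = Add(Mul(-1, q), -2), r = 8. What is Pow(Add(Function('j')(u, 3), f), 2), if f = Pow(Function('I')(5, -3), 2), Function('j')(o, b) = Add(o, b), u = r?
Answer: 144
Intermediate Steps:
Function('I')(Z, q) = Add(-2, Mul(-1, q))
u = 8
Function('j')(o, b) = Add(b, o)
f = 1 (f = Pow(Add(-2, Mul(-1, -3)), 2) = Pow(Add(-2, 3), 2) = Pow(1, 2) = 1)
Pow(Add(Function('j')(u, 3), f), 2) = Pow(Add(Add(3, 8), 1), 2) = Pow(Add(11, 1), 2) = Pow(12, 2) = 144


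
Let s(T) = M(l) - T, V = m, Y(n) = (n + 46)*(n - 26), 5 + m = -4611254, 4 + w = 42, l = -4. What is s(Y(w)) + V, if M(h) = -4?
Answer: -4612271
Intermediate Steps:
w = 38 (w = -4 + 42 = 38)
m = -4611259 (m = -5 - 4611254 = -4611259)
Y(n) = (-26 + n)*(46 + n) (Y(n) = (46 + n)*(-26 + n) = (-26 + n)*(46 + n))
V = -4611259
s(T) = -4 - T
s(Y(w)) + V = (-4 - (-1196 + 38**2 + 20*38)) - 4611259 = (-4 - (-1196 + 1444 + 760)) - 4611259 = (-4 - 1*1008) - 4611259 = (-4 - 1008) - 4611259 = -1012 - 4611259 = -4612271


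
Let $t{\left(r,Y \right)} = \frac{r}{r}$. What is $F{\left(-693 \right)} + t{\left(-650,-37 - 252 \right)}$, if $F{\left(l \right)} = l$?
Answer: $-692$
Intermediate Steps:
$t{\left(r,Y \right)} = 1$
$F{\left(-693 \right)} + t{\left(-650,-37 - 252 \right)} = -693 + 1 = -692$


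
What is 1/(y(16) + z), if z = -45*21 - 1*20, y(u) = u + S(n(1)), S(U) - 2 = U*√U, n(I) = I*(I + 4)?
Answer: -947/896684 - 5*√5/896684 ≈ -0.0010686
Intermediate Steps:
n(I) = I*(4 + I)
S(U) = 2 + U^(3/2) (S(U) = 2 + U*√U = 2 + U^(3/2))
y(u) = 2 + u + 5*√5 (y(u) = u + (2 + (1*(4 + 1))^(3/2)) = u + (2 + (1*5)^(3/2)) = u + (2 + 5^(3/2)) = u + (2 + 5*√5) = 2 + u + 5*√5)
z = -965 (z = -945 - 20 = -965)
1/(y(16) + z) = 1/((2 + 16 + 5*√5) - 965) = 1/((18 + 5*√5) - 965) = 1/(-947 + 5*√5)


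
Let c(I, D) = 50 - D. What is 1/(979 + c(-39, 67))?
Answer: 1/962 ≈ 0.0010395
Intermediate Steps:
1/(979 + c(-39, 67)) = 1/(979 + (50 - 1*67)) = 1/(979 + (50 - 67)) = 1/(979 - 17) = 1/962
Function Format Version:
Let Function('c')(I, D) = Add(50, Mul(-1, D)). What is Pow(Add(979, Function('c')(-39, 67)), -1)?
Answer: Rational(1, 962) ≈ 0.0010395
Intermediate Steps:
Pow(Add(979, Function('c')(-39, 67)), -1) = Pow(Add(979, Add(50, Mul(-1, 67))), -1) = Pow(Add(979, Add(50, -67)), -1) = Pow(Add(979, -17), -1) = Pow(962, -1) = Rational(1, 962)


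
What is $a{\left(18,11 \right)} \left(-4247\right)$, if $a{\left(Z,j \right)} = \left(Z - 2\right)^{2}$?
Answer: $-1087232$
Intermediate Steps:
$a{\left(Z,j \right)} = \left(-2 + Z\right)^{2}$
$a{\left(18,11 \right)} \left(-4247\right) = \left(-2 + 18\right)^{2} \left(-4247\right) = 16^{2} \left(-4247\right) = 256 \left(-4247\right) = -1087232$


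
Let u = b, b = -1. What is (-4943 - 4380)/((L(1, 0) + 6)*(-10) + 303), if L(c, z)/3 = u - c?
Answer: -9323/303 ≈ -30.769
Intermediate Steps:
u = -1
L(c, z) = -3 - 3*c (L(c, z) = 3*(-1 - c) = -3 - 3*c)
(-4943 - 4380)/((L(1, 0) + 6)*(-10) + 303) = (-4943 - 4380)/(((-3 - 3*1) + 6)*(-10) + 303) = -9323/(((-3 - 3) + 6)*(-10) + 303) = -9323/((-6 + 6)*(-10) + 303) = -9323/(0*(-10) + 303) = -9323/(0 + 303) = -9323/303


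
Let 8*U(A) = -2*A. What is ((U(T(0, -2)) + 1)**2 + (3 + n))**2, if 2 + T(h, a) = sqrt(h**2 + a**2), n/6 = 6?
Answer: 1600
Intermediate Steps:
n = 36 (n = 6*6 = 36)
T(h, a) = -2 + sqrt(a**2 + h**2) (T(h, a) = -2 + sqrt(h**2 + a**2) = -2 + sqrt(a**2 + h**2))
U(A) = -A/4 (U(A) = (-2*A)/8 = -A/4)
((U(T(0, -2)) + 1)**2 + (3 + n))**2 = ((-(-2 + sqrt((-2)**2 + 0**2))/4 + 1)**2 + (3 + 36))**2 = ((-(-2 + sqrt(4 + 0))/4 + 1)**2 + 39)**2 = ((-(-2 + sqrt(4))/4 + 1)**2 + 39)**2 = ((-(-2 + 2)/4 + 1)**2 + 39)**2 = ((-1/4*0 + 1)**2 + 39)**2 = ((0 + 1)**2 + 39)**2 = (1**2 + 39)**2 = (1 + 39)**2 = 40**2 = 1600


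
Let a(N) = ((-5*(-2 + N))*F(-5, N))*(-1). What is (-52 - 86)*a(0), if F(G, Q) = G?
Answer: -6900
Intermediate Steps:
a(N) = 50 - 25*N (a(N) = (-5*(-2 + N)*(-5))*(-1) = ((10 - 5*N)*(-5))*(-1) = (-50 + 25*N)*(-1) = 50 - 25*N)
(-52 - 86)*a(0) = (-52 - 86)*(50 - 25*0) = -138*(50 + 0) = -138*50 = -6900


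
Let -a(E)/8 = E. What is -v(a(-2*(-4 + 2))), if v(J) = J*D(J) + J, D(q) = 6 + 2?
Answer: 288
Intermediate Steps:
D(q) = 8
a(E) = -8*E
v(J) = 9*J (v(J) = J*8 + J = 8*J + J = 9*J)
-v(a(-2*(-4 + 2))) = -9*(-(-16)*(-4 + 2)) = -9*(-(-16)*(-2)) = -9*(-8*4) = -9*(-32) = -1*(-288) = 288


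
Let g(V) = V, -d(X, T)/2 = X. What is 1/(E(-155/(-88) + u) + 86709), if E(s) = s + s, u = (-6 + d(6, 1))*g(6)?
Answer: 44/3805847 ≈ 1.1561e-5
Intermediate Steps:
d(X, T) = -2*X
u = -108 (u = (-6 - 2*6)*6 = (-6 - 12)*6 = -18*6 = -108)
E(s) = 2*s
1/(E(-155/(-88) + u) + 86709) = 1/(2*(-155/(-88) - 108) + 86709) = 1/(2*(-155*(-1/88) - 108) + 86709) = 1/(2*(155/88 - 108) + 86709) = 1/(2*(-9349/88) + 86709) = 1/(-9349/44 + 86709) = 1/(3805847/44) = 44/3805847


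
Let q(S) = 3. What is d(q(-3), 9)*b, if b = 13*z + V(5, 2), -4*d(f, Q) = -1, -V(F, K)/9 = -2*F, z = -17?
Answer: -131/4 ≈ -32.750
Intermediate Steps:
V(F, K) = 18*F (V(F, K) = -(-18)*F = 18*F)
d(f, Q) = 1/4 (d(f, Q) = -1/4*(-1) = 1/4)
b = -131 (b = 13*(-17) + 18*5 = -221 + 90 = -131)
d(q(-3), 9)*b = (1/4)*(-131) = -131/4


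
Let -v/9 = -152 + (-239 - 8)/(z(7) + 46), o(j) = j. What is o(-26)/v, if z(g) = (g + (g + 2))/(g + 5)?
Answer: -3692/200925 ≈ -0.018375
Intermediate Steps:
z(g) = (2 + 2*g)/(5 + g) (z(g) = (g + (2 + g))/(5 + g) = (2 + 2*g)/(5 + g))
v = 200925/142 (v = -9*(-152 + (-239 - 8)/(2*(1 + 7)/(5 + 7) + 46)) = -9*(-152 - 247/(2*8/12 + 46)) = -9*(-152 - 247/(2*(1/12)*8 + 46)) = -9*(-152 - 247/(4/3 + 46)) = -9*(-152 - 247/142/3) = -9*(-152 - 247*3/142) = -9*(-152 - 741/142) = -9*(-22325/142) = 200925/142 ≈ 1415.0)
o(-26)/v = -26/200925/142 = -26*142/200925 = -3692/200925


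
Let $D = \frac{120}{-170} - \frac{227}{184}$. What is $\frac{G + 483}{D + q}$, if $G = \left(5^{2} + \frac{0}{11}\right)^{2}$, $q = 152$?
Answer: $\frac{3465824}{469389} \approx 7.3837$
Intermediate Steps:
$D = - \frac{6067}{3128}$ ($D = 120 \left(- \frac{1}{170}\right) - \frac{227}{184} = - \frac{12}{17} - \frac{227}{184} = - \frac{6067}{3128} \approx -1.9396$)
$G = 625$ ($G = \left(25 + 0 \cdot \frac{1}{11}\right)^{2} = \left(25 + 0\right)^{2} = 25^{2} = 625$)
$\frac{G + 483}{D + q} = \frac{625 + 483}{- \frac{6067}{3128} + 152} = \frac{1108}{\frac{469389}{3128}} = 1108 \cdot \frac{3128}{469389} = \frac{3465824}{469389}$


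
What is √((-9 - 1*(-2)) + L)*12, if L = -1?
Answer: 24*I*√2 ≈ 33.941*I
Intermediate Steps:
√((-9 - 1*(-2)) + L)*12 = √((-9 - 1*(-2)) - 1)*12 = √((-9 + 2) - 1)*12 = √(-7 - 1)*12 = √(-8)*12 = (2*I*√2)*12 = 24*I*√2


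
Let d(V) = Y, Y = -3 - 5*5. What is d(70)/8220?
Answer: -7/2055 ≈ -0.0034063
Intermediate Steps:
Y = -28 (Y = -3 - 25 = -28)
d(V) = -28
d(70)/8220 = -28/8220 = -28*1/8220 = -7/2055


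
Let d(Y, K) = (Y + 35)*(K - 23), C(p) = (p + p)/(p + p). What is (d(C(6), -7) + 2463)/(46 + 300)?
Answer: 1383/346 ≈ 3.9971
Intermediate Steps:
C(p) = 1 (C(p) = (2*p)/((2*p)) = (2*p)*(1/(2*p)) = 1)
d(Y, K) = (-23 + K)*(35 + Y) (d(Y, K) = (35 + Y)*(-23 + K) = (-23 + K)*(35 + Y))
(d(C(6), -7) + 2463)/(46 + 300) = ((-805 - 23*1 + 35*(-7) - 7*1) + 2463)/(46 + 300) = ((-805 - 23 - 245 - 7) + 2463)/346 = (-1080 + 2463)*(1/346) = 1383*(1/346) = 1383/346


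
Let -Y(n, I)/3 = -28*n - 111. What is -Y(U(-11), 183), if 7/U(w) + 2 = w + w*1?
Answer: -617/2 ≈ -308.50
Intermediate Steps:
U(w) = 7/(-2 + 2*w) (U(w) = 7/(-2 + (w + w*1)) = 7/(-2 + (w + w)) = 7/(-2 + 2*w))
Y(n, I) = 333 + 84*n (Y(n, I) = -3*(-28*n - 111) = -3*(-111 - 28*n) = 333 + 84*n)
-Y(U(-11), 183) = -(333 + 84*(7/(2*(-1 - 11)))) = -(333 + 84*((7/2)/(-12))) = -(333 + 84*((7/2)*(-1/12))) = -(333 + 84*(-7/24)) = -(333 - 49/2) = -1*617/2 = -617/2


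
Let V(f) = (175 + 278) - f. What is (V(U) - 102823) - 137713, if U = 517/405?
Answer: -97234132/405 ≈ -2.4008e+5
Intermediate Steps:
U = 517/405 (U = 517*(1/405) = 517/405 ≈ 1.2765)
V(f) = 453 - f
(V(U) - 102823) - 137713 = ((453 - 1*517/405) - 102823) - 137713 = ((453 - 517/405) - 102823) - 137713 = (182948/405 - 102823) - 137713 = -41460367/405 - 137713 = -97234132/405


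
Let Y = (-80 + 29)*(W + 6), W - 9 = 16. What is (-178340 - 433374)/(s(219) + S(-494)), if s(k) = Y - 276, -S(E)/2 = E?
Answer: 611714/869 ≈ 703.93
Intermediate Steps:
W = 25 (W = 9 + 16 = 25)
Y = -1581 (Y = (-80 + 29)*(25 + 6) = -51*31 = -1581)
S(E) = -2*E
s(k) = -1857 (s(k) = -1581 - 276 = -1857)
(-178340 - 433374)/(s(219) + S(-494)) = (-178340 - 433374)/(-1857 - 2*(-494)) = -611714/(-1857 + 988) = -611714/(-869) = -611714*(-1/869) = 611714/869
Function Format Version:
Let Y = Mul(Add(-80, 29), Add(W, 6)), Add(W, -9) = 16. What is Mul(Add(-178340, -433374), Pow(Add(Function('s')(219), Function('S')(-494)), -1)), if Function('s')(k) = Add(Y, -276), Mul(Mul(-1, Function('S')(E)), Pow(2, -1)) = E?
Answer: Rational(611714, 869) ≈ 703.93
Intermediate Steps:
W = 25 (W = Add(9, 16) = 25)
Y = -1581 (Y = Mul(Add(-80, 29), Add(25, 6)) = Mul(-51, 31) = -1581)
Function('S')(E) = Mul(-2, E)
Function('s')(k) = -1857 (Function('s')(k) = Add(-1581, -276) = -1857)
Mul(Add(-178340, -433374), Pow(Add(Function('s')(219), Function('S')(-494)), -1)) = Mul(Add(-178340, -433374), Pow(Add(-1857, Mul(-2, -494)), -1)) = Mul(-611714, Pow(Add(-1857, 988), -1)) = Mul(-611714, Pow(-869, -1)) = Mul(-611714, Rational(-1, 869)) = Rational(611714, 869)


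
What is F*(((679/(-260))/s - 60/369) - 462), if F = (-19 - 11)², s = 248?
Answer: -54982703955/132184 ≈ -4.1596e+5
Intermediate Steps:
F = 900 (F = (-30)² = 900)
F*(((679/(-260))/s - 60/369) - 462) = 900*(((679/(-260))/248 - 60/369) - 462) = 900*(((679*(-1/260))*(1/248) - 60*1/369) - 462) = 900*((-679/260*1/248 - 20/123) - 462) = 900*((-679/64480 - 20/123) - 462) = 900*(-1373117/7931040 - 462) = 900*(-3665513597/7931040) = -54982703955/132184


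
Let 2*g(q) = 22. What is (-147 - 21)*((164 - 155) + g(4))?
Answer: -3360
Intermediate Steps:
g(q) = 11 (g(q) = (½)*22 = 11)
(-147 - 21)*((164 - 155) + g(4)) = (-147 - 21)*((164 - 155) + 11) = -168*(9 + 11) = -168*20 = -3360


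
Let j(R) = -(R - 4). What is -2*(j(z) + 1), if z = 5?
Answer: 0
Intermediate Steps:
j(R) = 4 - R (j(R) = -(-4 + R) = 4 - R)
-2*(j(z) + 1) = -2*((4 - 1*5) + 1) = -2*((4 - 5) + 1) = -2*(-1 + 1) = -2*0 = 0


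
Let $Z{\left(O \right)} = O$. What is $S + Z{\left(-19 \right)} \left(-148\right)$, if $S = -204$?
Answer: $2608$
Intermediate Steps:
$S + Z{\left(-19 \right)} \left(-148\right) = -204 - -2812 = -204 + 2812 = 2608$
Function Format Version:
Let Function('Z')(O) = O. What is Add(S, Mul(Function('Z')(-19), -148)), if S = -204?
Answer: 2608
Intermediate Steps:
Add(S, Mul(Function('Z')(-19), -148)) = Add(-204, Mul(-19, -148)) = Add(-204, 2812) = 2608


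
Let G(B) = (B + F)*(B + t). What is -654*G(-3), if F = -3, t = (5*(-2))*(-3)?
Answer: 105948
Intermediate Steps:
t = 30 (t = -10*(-3) = 30)
G(B) = (-3 + B)*(30 + B) (G(B) = (B - 3)*(B + 30) = (-3 + B)*(30 + B))
-654*G(-3) = -654*(-90 + (-3)**2 + 27*(-3)) = -654*(-90 + 9 - 81) = -654*(-162) = 105948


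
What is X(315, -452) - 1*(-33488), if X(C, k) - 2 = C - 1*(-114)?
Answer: 33919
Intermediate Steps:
X(C, k) = 116 + C (X(C, k) = 2 + (C - 1*(-114)) = 2 + (C + 114) = 2 + (114 + C) = 116 + C)
X(315, -452) - 1*(-33488) = (116 + 315) - 1*(-33488) = 431 + 33488 = 33919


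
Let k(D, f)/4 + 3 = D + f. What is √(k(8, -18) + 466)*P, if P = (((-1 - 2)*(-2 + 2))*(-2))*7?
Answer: 0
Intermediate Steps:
k(D, f) = -12 + 4*D + 4*f (k(D, f) = -12 + 4*(D + f) = -12 + (4*D + 4*f) = -12 + 4*D + 4*f)
P = 0 (P = (-3*0*(-2))*7 = (0*(-2))*7 = 0*7 = 0)
√(k(8, -18) + 466)*P = √((-12 + 4*8 + 4*(-18)) + 466)*0 = √((-12 + 32 - 72) + 466)*0 = √(-52 + 466)*0 = √414*0 = (3*√46)*0 = 0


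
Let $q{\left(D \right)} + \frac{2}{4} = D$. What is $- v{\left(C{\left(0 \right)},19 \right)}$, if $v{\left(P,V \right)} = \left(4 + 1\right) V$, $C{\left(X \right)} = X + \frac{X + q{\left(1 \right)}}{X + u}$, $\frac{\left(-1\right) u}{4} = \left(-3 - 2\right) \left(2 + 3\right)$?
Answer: $-95$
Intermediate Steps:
$u = 100$ ($u = - 4 \left(-3 - 2\right) \left(2 + 3\right) = - 4 \left(\left(-5\right) 5\right) = \left(-4\right) \left(-25\right) = 100$)
$q{\left(D \right)} = - \frac{1}{2} + D$
$C{\left(X \right)} = X + \frac{\frac{1}{2} + X}{100 + X}$ ($C{\left(X \right)} = X + \frac{X + \left(- \frac{1}{2} + 1\right)}{X + 100} = X + \frac{X + \frac{1}{2}}{100 + X} = X + \frac{\frac{1}{2} + X}{100 + X}$)
$v{\left(P,V \right)} = 5 V$
$- v{\left(C{\left(0 \right)},19 \right)} = - 5 \cdot 19 = \left(-1\right) 95 = -95$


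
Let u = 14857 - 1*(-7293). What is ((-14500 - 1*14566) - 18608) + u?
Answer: -25524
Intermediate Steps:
u = 22150 (u = 14857 + 7293 = 22150)
((-14500 - 1*14566) - 18608) + u = ((-14500 - 1*14566) - 18608) + 22150 = ((-14500 - 14566) - 18608) + 22150 = (-29066 - 18608) + 22150 = -47674 + 22150 = -25524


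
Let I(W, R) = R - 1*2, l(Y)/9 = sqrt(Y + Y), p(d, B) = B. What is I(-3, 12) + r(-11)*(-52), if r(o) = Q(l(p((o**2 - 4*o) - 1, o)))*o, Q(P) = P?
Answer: 10 + 5148*I*sqrt(22) ≈ 10.0 + 24146.0*I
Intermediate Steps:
l(Y) = 9*sqrt(2)*sqrt(Y) (l(Y) = 9*sqrt(Y + Y) = 9*sqrt(2*Y) = 9*(sqrt(2)*sqrt(Y)) = 9*sqrt(2)*sqrt(Y))
I(W, R) = -2 + R (I(W, R) = R - 2 = -2 + R)
r(o) = 9*sqrt(2)*o**(3/2) (r(o) = (9*sqrt(2)*sqrt(o))*o = 9*sqrt(2)*o**(3/2))
I(-3, 12) + r(-11)*(-52) = (-2 + 12) + (9*sqrt(2)*(-11)**(3/2))*(-52) = 10 + (9*sqrt(2)*(-11*I*sqrt(11)))*(-52) = 10 - 99*I*sqrt(22)*(-52) = 10 + 5148*I*sqrt(22)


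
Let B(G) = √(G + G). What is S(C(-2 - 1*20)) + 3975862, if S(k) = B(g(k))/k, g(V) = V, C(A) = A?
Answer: 3975862 - I*√11/11 ≈ 3.9759e+6 - 0.30151*I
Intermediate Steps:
B(G) = √2*√G (B(G) = √(2*G) = √2*√G)
S(k) = √2/√k (S(k) = (√2*√k)/k = √2/√k)
S(C(-2 - 1*20)) + 3975862 = √2/√(-2 - 1*20) + 3975862 = √2/√(-2 - 20) + 3975862 = √2/√(-22) + 3975862 = √2*(-I*√22/22) + 3975862 = -I*√11/11 + 3975862 = 3975862 - I*√11/11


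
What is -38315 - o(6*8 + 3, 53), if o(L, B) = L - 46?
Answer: -38320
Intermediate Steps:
o(L, B) = -46 + L
-38315 - o(6*8 + 3, 53) = -38315 - (-46 + (6*8 + 3)) = -38315 - (-46 + (48 + 3)) = -38315 - (-46 + 51) = -38315 - 1*5 = -38315 - 5 = -38320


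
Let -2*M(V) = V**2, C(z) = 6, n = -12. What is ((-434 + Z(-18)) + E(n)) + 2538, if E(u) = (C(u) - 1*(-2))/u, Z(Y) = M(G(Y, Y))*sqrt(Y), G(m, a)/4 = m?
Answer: 6310/3 - 7776*I*sqrt(2) ≈ 2103.3 - 10997.0*I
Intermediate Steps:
G(m, a) = 4*m
M(V) = -V**2/2
Z(Y) = -8*Y**(5/2) (Z(Y) = (-16*Y**2/2)*sqrt(Y) = (-8*Y**2)*sqrt(Y) = -8*Y**(5/2))
E(u) = 8/u (E(u) = (6 - 1*(-2))/u = (6 + 2)/u = 8/u)
((-434 + Z(-18)) + E(n)) + 2538 = ((-434 - 7776*I*sqrt(2)) + 8/(-12)) + 2538 = ((-434 - 7776*I*sqrt(2)) + 8*(-1/12)) + 2538 = ((-434 - 7776*I*sqrt(2)) - 2/3) + 2538 = (-1304/3 - 7776*I*sqrt(2)) + 2538 = 6310/3 - 7776*I*sqrt(2)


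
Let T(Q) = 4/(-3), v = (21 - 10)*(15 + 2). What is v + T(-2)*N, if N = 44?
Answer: 385/3 ≈ 128.33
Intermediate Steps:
v = 187 (v = 11*17 = 187)
T(Q) = -4/3 (T(Q) = 4*(-1/3) = -4/3)
v + T(-2)*N = 187 - 4/3*44 = 187 - 176/3 = 385/3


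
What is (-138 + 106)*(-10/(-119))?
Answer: -320/119 ≈ -2.6891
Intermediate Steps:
(-138 + 106)*(-10/(-119)) = -(-320)*(-1)/119 = -32*10/119 = -320/119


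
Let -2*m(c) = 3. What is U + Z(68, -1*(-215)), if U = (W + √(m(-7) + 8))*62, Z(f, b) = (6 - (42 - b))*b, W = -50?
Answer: 35385 + 31*√26 ≈ 35543.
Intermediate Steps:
m(c) = -3/2 (m(c) = -½*3 = -3/2)
Z(f, b) = b*(-36 + b) (Z(f, b) = (6 + (-42 + b))*b = (-36 + b)*b = b*(-36 + b))
U = -3100 + 31*√26 (U = (-50 + √(-3/2 + 8))*62 = (-50 + √(13/2))*62 = (-50 + √26/2)*62 = -3100 + 31*√26 ≈ -2941.9)
U + Z(68, -1*(-215)) = (-3100 + 31*√26) + (-1*(-215))*(-36 - 1*(-215)) = (-3100 + 31*√26) + 215*(-36 + 215) = (-3100 + 31*√26) + 215*179 = (-3100 + 31*√26) + 38485 = 35385 + 31*√26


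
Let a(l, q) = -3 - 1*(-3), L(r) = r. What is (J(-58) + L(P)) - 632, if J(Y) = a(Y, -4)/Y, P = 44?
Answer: -588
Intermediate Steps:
a(l, q) = 0 (a(l, q) = -3 + 3 = 0)
J(Y) = 0 (J(Y) = 0/Y = 0)
(J(-58) + L(P)) - 632 = (0 + 44) - 632 = 44 - 632 = -588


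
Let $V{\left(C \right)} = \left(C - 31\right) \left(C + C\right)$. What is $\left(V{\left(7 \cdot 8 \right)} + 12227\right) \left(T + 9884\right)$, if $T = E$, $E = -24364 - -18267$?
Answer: $56907249$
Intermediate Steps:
$E = -6097$ ($E = -24364 + 18267 = -6097$)
$T = -6097$
$V{\left(C \right)} = 2 C \left(-31 + C\right)$ ($V{\left(C \right)} = \left(-31 + C\right) 2 C = 2 C \left(-31 + C\right)$)
$\left(V{\left(7 \cdot 8 \right)} + 12227\right) \left(T + 9884\right) = \left(2 \cdot 7 \cdot 8 \left(-31 + 7 \cdot 8\right) + 12227\right) \left(-6097 + 9884\right) = \left(2 \cdot 56 \left(-31 + 56\right) + 12227\right) 3787 = \left(2 \cdot 56 \cdot 25 + 12227\right) 3787 = \left(2800 + 12227\right) 3787 = 15027 \cdot 3787 = 56907249$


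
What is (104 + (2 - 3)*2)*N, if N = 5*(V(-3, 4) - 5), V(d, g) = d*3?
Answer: -7140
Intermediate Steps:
V(d, g) = 3*d
N = -70 (N = 5*(3*(-3) - 5) = 5*(-9 - 5) = 5*(-14) = -70)
(104 + (2 - 3)*2)*N = (104 + (2 - 3)*2)*(-70) = (104 - 1*2)*(-70) = (104 - 2)*(-70) = 102*(-70) = -7140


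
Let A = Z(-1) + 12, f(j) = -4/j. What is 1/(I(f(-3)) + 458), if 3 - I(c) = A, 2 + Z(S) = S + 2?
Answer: 1/450 ≈ 0.0022222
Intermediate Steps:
Z(S) = S (Z(S) = -2 + (S + 2) = -2 + (2 + S) = S)
A = 11 (A = -1 + 12 = 11)
I(c) = -8 (I(c) = 3 - 1*11 = 3 - 11 = -8)
1/(I(f(-3)) + 458) = 1/(-8 + 458) = 1/450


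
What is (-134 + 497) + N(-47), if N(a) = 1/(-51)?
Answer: 18512/51 ≈ 362.98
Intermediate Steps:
N(a) = -1/51
(-134 + 497) + N(-47) = (-134 + 497) - 1/51 = 363 - 1/51 = 18512/51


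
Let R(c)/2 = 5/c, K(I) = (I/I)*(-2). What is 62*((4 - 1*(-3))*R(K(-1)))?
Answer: -2170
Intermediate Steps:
K(I) = -2 (K(I) = 1*(-2) = -2)
R(c) = 10/c (R(c) = 2*(5/c) = 10/c)
62*((4 - 1*(-3))*R(K(-1))) = 62*((4 - 1*(-3))*(10/(-2))) = 62*((4 + 3)*(10*(-1/2))) = 62*(7*(-5)) = 62*(-35) = -2170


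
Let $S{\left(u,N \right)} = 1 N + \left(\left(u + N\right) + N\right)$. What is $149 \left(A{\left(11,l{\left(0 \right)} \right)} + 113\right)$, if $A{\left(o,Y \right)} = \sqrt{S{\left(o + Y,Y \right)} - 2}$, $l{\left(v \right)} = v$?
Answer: $17284$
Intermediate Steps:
$S{\left(u,N \right)} = u + 3 N$ ($S{\left(u,N \right)} = N + \left(\left(N + u\right) + N\right) = N + \left(u + 2 N\right) = u + 3 N$)
$A{\left(o,Y \right)} = \sqrt{-2 + o + 4 Y}$ ($A{\left(o,Y \right)} = \sqrt{\left(\left(o + Y\right) + 3 Y\right) - 2} = \sqrt{\left(\left(Y + o\right) + 3 Y\right) - 2} = \sqrt{\left(o + 4 Y\right) - 2} = \sqrt{-2 + o + 4 Y}$)
$149 \left(A{\left(11,l{\left(0 \right)} \right)} + 113\right) = 149 \left(\sqrt{-2 + 11 + 4 \cdot 0} + 113\right) = 149 \left(\sqrt{-2 + 11 + 0} + 113\right) = 149 \left(\sqrt{9} + 113\right) = 149 \left(3 + 113\right) = 149 \cdot 116 = 17284$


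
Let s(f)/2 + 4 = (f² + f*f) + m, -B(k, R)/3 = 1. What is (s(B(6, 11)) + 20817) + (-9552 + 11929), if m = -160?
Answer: 22902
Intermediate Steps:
B(k, R) = -3 (B(k, R) = -3*1 = -3)
s(f) = -328 + 4*f² (s(f) = -8 + 2*((f² + f*f) - 160) = -8 + 2*((f² + f²) - 160) = -8 + 2*(2*f² - 160) = -8 + 2*(-160 + 2*f²) = -8 + (-320 + 4*f²) = -328 + 4*f²)
(s(B(6, 11)) + 20817) + (-9552 + 11929) = ((-328 + 4*(-3)²) + 20817) + (-9552 + 11929) = ((-328 + 4*9) + 20817) + 2377 = ((-328 + 36) + 20817) + 2377 = (-292 + 20817) + 2377 = 20525 + 2377 = 22902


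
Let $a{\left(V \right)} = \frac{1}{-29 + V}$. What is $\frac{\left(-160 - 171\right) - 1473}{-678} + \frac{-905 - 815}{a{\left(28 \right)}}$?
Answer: $\frac{583982}{339} \approx 1722.7$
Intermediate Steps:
$\frac{\left(-160 - 171\right) - 1473}{-678} + \frac{-905 - 815}{a{\left(28 \right)}} = \frac{\left(-160 - 171\right) - 1473}{-678} + \frac{-905 - 815}{\frac{1}{-29 + 28}} = \left(\left(-160 - 171\right) - 1473\right) \left(- \frac{1}{678}\right) + \frac{-905 - 815}{\frac{1}{-1}} = \left(\left(-160 - 171\right) - 1473\right) \left(- \frac{1}{678}\right) - \frac{1720}{-1} = \left(-331 - 1473\right) \left(- \frac{1}{678}\right) - -1720 = \left(-1804\right) \left(- \frac{1}{678}\right) + 1720 = \frac{902}{339} + 1720 = \frac{583982}{339}$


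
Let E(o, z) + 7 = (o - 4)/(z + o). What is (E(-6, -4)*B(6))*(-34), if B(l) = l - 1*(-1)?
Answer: 1428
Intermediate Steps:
B(l) = 1 + l (B(l) = l + 1 = 1 + l)
E(o, z) = -7 + (-4 + o)/(o + z) (E(o, z) = -7 + (o - 4)/(z + o) = -7 + (-4 + o)/(o + z))
(E(-6, -4)*B(6))*(-34) = (((-4 - 7*(-4) - 6*(-6))/(-6 - 4))*(1 + 6))*(-34) = (((-4 + 28 + 36)/(-10))*7)*(-34) = (-⅒*60*7)*(-34) = -6*7*(-34) = -42*(-34) = 1428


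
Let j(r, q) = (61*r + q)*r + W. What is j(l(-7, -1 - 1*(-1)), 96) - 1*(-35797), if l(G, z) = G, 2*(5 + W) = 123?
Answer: 76341/2 ≈ 38171.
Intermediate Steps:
W = 113/2 (W = -5 + (1/2)*123 = -5 + 123/2 = 113/2 ≈ 56.500)
j(r, q) = 113/2 + r*(q + 61*r) (j(r, q) = (61*r + q)*r + 113/2 = (q + 61*r)*r + 113/2 = r*(q + 61*r) + 113/2 = 113/2 + r*(q + 61*r))
j(l(-7, -1 - 1*(-1)), 96) - 1*(-35797) = (113/2 + 61*(-7)**2 + 96*(-7)) - 1*(-35797) = (113/2 + 61*49 - 672) + 35797 = (113/2 + 2989 - 672) + 35797 = 4747/2 + 35797 = 76341/2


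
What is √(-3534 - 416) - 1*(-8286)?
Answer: 8286 + 5*I*√158 ≈ 8286.0 + 62.849*I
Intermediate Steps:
√(-3534 - 416) - 1*(-8286) = √(-3950) + 8286 = 5*I*√158 + 8286 = 8286 + 5*I*√158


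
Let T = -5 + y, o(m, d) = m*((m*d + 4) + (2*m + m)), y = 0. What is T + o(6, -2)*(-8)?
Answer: -485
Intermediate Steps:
o(m, d) = m*(4 + 3*m + d*m) (o(m, d) = m*((d*m + 4) + 3*m) = m*((4 + d*m) + 3*m) = m*(4 + 3*m + d*m))
T = -5 (T = -5 + 0 = -5)
T + o(6, -2)*(-8) = -5 + (6*(4 + 3*6 - 2*6))*(-8) = -5 + (6*(4 + 18 - 12))*(-8) = -5 + (6*10)*(-8) = -5 + 60*(-8) = -5 - 480 = -485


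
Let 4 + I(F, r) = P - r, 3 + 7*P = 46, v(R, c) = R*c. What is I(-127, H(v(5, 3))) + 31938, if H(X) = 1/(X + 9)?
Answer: 5365937/168 ≈ 31940.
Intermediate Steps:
P = 43/7 (P = -3/7 + (1/7)*46 = -3/7 + 46/7 = 43/7 ≈ 6.1429)
H(X) = 1/(9 + X)
I(F, r) = 15/7 - r (I(F, r) = -4 + (43/7 - r) = 15/7 - r)
I(-127, H(v(5, 3))) + 31938 = (15/7 - 1/(9 + 5*3)) + 31938 = (15/7 - 1/(9 + 15)) + 31938 = (15/7 - 1/24) + 31938 = 353/168 + 31938 = 5365937/168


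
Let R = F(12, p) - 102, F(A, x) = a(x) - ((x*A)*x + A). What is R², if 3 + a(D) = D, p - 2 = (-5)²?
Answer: 78110244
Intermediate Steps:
p = 27 (p = 2 + (-5)² = 2 + 25 = 27)
a(D) = -3 + D
F(A, x) = -3 + x - A - A*x² (F(A, x) = (-3 + x) - ((x*A)*x + A) = (-3 + x) - ((A*x)*x + A) = (-3 + x) - (A*x² + A) = (-3 + x) - (A + A*x²) = (-3 + x) + (-A - A*x²) = -3 + x - A - A*x²)
R = -8838 (R = (-3 + 27 - 1*12 - 1*12*27²) - 102 = (-3 + 27 - 12 - 1*12*729) - 102 = (-3 + 27 - 12 - 8748) - 102 = -8736 - 102 = -8838)
R² = (-8838)² = 78110244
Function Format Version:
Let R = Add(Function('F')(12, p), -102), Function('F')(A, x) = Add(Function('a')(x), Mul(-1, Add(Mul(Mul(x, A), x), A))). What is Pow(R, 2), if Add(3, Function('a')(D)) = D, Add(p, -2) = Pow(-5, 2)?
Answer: 78110244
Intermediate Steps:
p = 27 (p = Add(2, Pow(-5, 2)) = Add(2, 25) = 27)
Function('a')(D) = Add(-3, D)
Function('F')(A, x) = Add(-3, x, Mul(-1, A), Mul(-1, A, Pow(x, 2))) (Function('F')(A, x) = Add(Add(-3, x), Mul(-1, Add(Mul(Mul(x, A), x), A))) = Add(Add(-3, x), Mul(-1, Add(Mul(Mul(A, x), x), A))) = Add(Add(-3, x), Mul(-1, Add(Mul(A, Pow(x, 2)), A))) = Add(Add(-3, x), Mul(-1, Add(A, Mul(A, Pow(x, 2))))) = Add(Add(-3, x), Add(Mul(-1, A), Mul(-1, A, Pow(x, 2)))) = Add(-3, x, Mul(-1, A), Mul(-1, A, Pow(x, 2))))
R = -8838 (R = Add(Add(-3, 27, Mul(-1, 12), Mul(-1, 12, Pow(27, 2))), -102) = Add(Add(-3, 27, -12, Mul(-1, 12, 729)), -102) = Add(Add(-3, 27, -12, -8748), -102) = Add(-8736, -102) = -8838)
Pow(R, 2) = Pow(-8838, 2) = 78110244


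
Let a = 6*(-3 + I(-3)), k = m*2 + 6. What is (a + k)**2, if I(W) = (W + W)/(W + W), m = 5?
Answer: 16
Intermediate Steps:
I(W) = 1 (I(W) = (2*W)/((2*W)) = (2*W)*(1/(2*W)) = 1)
k = 16 (k = 5*2 + 6 = 10 + 6 = 16)
a = -12 (a = 6*(-3 + 1) = 6*(-2) = -12)
(a + k)**2 = (-12 + 16)**2 = 4**2 = 16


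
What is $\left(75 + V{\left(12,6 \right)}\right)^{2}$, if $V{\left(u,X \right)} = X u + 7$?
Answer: $23716$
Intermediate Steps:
$V{\left(u,X \right)} = 7 + X u$
$\left(75 + V{\left(12,6 \right)}\right)^{2} = \left(75 + \left(7 + 6 \cdot 12\right)\right)^{2} = \left(75 + \left(7 + 72\right)\right)^{2} = \left(75 + 79\right)^{2} = 154^{2} = 23716$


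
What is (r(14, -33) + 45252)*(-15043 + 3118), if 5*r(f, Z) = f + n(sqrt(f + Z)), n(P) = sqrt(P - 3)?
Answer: -539663490 - 2385*sqrt(-3 + I*sqrt(19)) ≈ -5.3967e+8 - 4856.1*I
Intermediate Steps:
n(P) = sqrt(-3 + P)
r(f, Z) = f/5 + sqrt(-3 + sqrt(Z + f))/5 (r(f, Z) = (f + sqrt(-3 + sqrt(f + Z)))/5 = (f + sqrt(-3 + sqrt(Z + f)))/5 = f/5 + sqrt(-3 + sqrt(Z + f))/5)
(r(14, -33) + 45252)*(-15043 + 3118) = (((1/5)*14 + sqrt(-3 + sqrt(-33 + 14))/5) + 45252)*(-15043 + 3118) = ((14/5 + sqrt(-3 + sqrt(-19))/5) + 45252)*(-11925) = ((14/5 + sqrt(-3 + I*sqrt(19))/5) + 45252)*(-11925) = (226274/5 + sqrt(-3 + I*sqrt(19))/5)*(-11925) = -539663490 - 2385*sqrt(-3 + I*sqrt(19))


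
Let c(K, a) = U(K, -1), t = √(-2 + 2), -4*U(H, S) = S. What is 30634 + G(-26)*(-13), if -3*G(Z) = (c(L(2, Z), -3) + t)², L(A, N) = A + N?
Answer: 1470445/48 ≈ 30634.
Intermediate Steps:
U(H, S) = -S/4
t = 0 (t = √0 = 0)
c(K, a) = ¼ (c(K, a) = -¼*(-1) = ¼)
G(Z) = -1/48 (G(Z) = -(¼ + 0)²/3 = -(¼)²/3 = -⅓*1/16 = -1/48)
30634 + G(-26)*(-13) = 30634 - 1/48*(-13) = 30634 + 13/48 = 1470445/48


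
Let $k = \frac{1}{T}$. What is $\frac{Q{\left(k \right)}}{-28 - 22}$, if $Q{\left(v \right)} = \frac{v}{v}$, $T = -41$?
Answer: $- \frac{1}{50} \approx -0.02$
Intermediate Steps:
$k = - \frac{1}{41}$ ($k = \frac{1}{-41} = - \frac{1}{41} \approx -0.02439$)
$Q{\left(v \right)} = 1$
$\frac{Q{\left(k \right)}}{-28 - 22} = 1 \frac{1}{-28 - 22} = 1 \frac{1}{-50} = 1 \left(- \frac{1}{50}\right) = - \frac{1}{50}$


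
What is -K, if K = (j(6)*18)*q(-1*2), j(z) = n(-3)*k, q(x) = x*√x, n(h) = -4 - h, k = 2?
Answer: -72*I*√2 ≈ -101.82*I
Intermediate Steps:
q(x) = x^(3/2)
j(z) = -2 (j(z) = (-4 - 1*(-3))*2 = (-4 + 3)*2 = -1*2 = -2)
K = 72*I*√2 (K = (-2*18)*(-1*2)^(3/2) = -(-72)*I*√2 = 72*I*√2 ≈ 101.82*I)
-K = -72*I*√2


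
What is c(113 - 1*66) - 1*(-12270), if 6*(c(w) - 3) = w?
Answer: 73685/6 ≈ 12281.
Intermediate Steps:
c(w) = 3 + w/6
c(113 - 1*66) - 1*(-12270) = (3 + (113 - 1*66)/6) - 1*(-12270) = (3 + (113 - 66)/6) + 12270 = (3 + (⅙)*47) + 12270 = (3 + 47/6) + 12270 = 65/6 + 12270 = 73685/6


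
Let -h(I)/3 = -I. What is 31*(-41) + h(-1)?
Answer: -1274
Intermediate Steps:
h(I) = 3*I (h(I) = -(-3)*I = 3*I)
31*(-41) + h(-1) = 31*(-41) + 3*(-1) = -1271 - 3 = -1274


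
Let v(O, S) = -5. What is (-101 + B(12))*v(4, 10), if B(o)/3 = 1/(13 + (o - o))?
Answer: 6550/13 ≈ 503.85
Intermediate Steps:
B(o) = 3/13 (B(o) = 3/(13 + (o - o)) = 3/(13 + 0) = 3/13)
(-101 + B(12))*v(4, 10) = (-101 + 3/13)*(-5) = -1310/13*(-5) = 6550/13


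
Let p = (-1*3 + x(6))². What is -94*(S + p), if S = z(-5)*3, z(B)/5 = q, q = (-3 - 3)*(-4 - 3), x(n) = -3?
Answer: -62604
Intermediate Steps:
q = 42 (q = -6*(-7) = 42)
z(B) = 210 (z(B) = 5*42 = 210)
p = 36 (p = (-1*3 - 3)² = (-3 - 3)² = (-6)² = 36)
S = 630 (S = 210*3 = 630)
-94*(S + p) = -94*(630 + 36) = -94*666 = -62604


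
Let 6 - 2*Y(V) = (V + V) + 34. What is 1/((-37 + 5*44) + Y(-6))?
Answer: 1/175 ≈ 0.0057143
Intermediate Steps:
Y(V) = -14 - V (Y(V) = 3 - ((V + V) + 34)/2 = 3 - (2*V + 34)/2 = 3 - (34 + 2*V)/2 = 3 + (-17 - V) = -14 - V)
1/((-37 + 5*44) + Y(-6)) = 1/((-37 + 5*44) + (-14 - 1*(-6))) = 1/((-37 + 220) + (-14 + 6)) = 1/(183 - 8) = 1/175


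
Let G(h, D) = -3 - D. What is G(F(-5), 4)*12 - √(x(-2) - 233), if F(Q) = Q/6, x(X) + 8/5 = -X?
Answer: -84 - I*√5815/5 ≈ -84.0 - 15.251*I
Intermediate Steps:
x(X) = -8/5 - X
F(Q) = Q/6 (F(Q) = Q*(⅙) = Q/6)
G(F(-5), 4)*12 - √(x(-2) - 233) = (-3 - 1*4)*12 - √((-8/5 - 1*(-2)) - 233) = (-3 - 4)*12 - √((-8/5 + 2) - 233) = -7*12 - √(⅖ - 233) = -84 - √(-1163/5) = -84 - I*√5815/5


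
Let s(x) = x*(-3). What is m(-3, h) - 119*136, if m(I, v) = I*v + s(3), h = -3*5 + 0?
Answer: -16148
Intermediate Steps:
s(x) = -3*x
h = -15 (h = -15 + 0 = -15)
m(I, v) = -9 + I*v (m(I, v) = I*v - 3*3 = I*v - 9 = -9 + I*v)
m(-3, h) - 119*136 = (-9 - 3*(-15)) - 119*136 = (-9 + 45) - 16184 = 36 - 16184 = -16148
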